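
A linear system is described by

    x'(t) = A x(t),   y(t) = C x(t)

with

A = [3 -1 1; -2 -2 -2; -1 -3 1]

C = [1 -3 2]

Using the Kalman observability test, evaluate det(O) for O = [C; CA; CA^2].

-150

CA = [[7, -1, 9]]
CA^2 = [[14, -32, 18]]
Observability matrix O = [C; CA; CA^2] = [[1, -3, 2], [7, -1, 9], [14, -32, 18]]
Expanding along the first row, det(O) = 1·((-1)·18 - 9·(-32)) - (-3)·(7·18 - 9·14) + 2·(7·(-32) - (-1)·14) = 1·270 - (-3)·0 + 2·(-210) = -150
Since det(O) ≠ 0, rank(O) = 3 and the system is completely observable.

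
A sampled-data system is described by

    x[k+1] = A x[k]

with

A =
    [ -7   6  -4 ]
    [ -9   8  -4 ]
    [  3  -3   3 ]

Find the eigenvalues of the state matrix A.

det(zI - A) = z^3 - (tr A)z^2 + (M11 + M22 + M33)z - det A, where Mii is the 2×2 principal minor of A obtained by deleting row i and column i.
tr A = (-7) + 8 + 3 = 4; M11 = 8·3 - (-4)·(-3) = 24 - 12 = 12; M22 = (-7)·3 - (-4)·3 = -21 - (-12) = -9; M33 = (-7)·8 - 6·(-9) = -56 - (-54) = -2; sum of minors = 1.
det A = (-7)·(8·3 - (-4)·(-3)) - 6·((-9)·3 - (-4)·3) + (-4)·((-9)·(-3) - 8·3) = (-7)·12 - 6·(-15) + (-4)·3 = -6.
So p(z) = det(zI - A) = z^3 - 4z^2 + z + 6.
Rational-root test: any integer root divides 6. Testing small divisors, z = -1 works: p(-1) = -1 + (-4) + (-1) + 6 = 0, so (z + 1) is a factor.
Dividing, p(z) = (z + 1)(z^2 - 5z + 6).
Factor z^2 - 5z + 6: two numbers with sum 5 and product 6 are 3 and 2, so z^2 - 5z + 6 = (z - 3)(z - 2).
Hence p(z) = (z - 3) (z - 2) (z + 1), with roots -1, 2, 3.

-1, 2, 3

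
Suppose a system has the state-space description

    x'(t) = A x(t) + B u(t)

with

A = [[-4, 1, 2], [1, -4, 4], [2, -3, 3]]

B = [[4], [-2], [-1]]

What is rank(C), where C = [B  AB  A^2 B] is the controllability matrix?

AB = [[-20], [8], [11]]
A^2B = [[110], [-8], [-31]]
Controllability matrix C = [B  AB  A^2B] = [[4, -20, 110], [-2, 8, -8], [-1, 11, -31]]
det(C) = 4·(8·(-31) - (-8)·11) - (-20)·((-2)·(-31) - (-8)·(-1)) + 110·((-2)·11 - 8·(-1)) = 4·(-160) - (-20)·54 + 110·(-14) = -1100 ≠ 0, so rank(C) = 3.
rank(C) = 3 = n, so the pair (A, B) is completely controllable.

3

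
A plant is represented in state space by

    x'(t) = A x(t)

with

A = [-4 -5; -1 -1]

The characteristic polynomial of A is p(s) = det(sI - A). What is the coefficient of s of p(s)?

5

For a 2×2 matrix, det(sI - A) = s^2 - (tr A)s + det A.
tr A = -5, det A = -1.
So p(s) = s^2 + 5s - 1.
The coefficient of s is 5.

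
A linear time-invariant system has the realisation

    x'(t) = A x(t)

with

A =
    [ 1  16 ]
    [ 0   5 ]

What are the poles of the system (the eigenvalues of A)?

det(sI - A) = s^2 - (tr A)s + det A, with tr A = 1 + 5 = 6 and det A = 1·5 - 16·0 = 5 - 0 = 5.
So p(s) = det(sI - A) = s^2 - 6s + 5.
Factor s^2 - 6s + 5: two numbers with sum 6 and product 5 are 5 and 1, so s^2 - 6s + 5 = (s - 5)(s - 1).
Hence p(s) = (s - 5) (s - 1), with roots 1, 5.
At least one eigenvalue has non-negative real part, so the system is not asymptotically stable.

1, 5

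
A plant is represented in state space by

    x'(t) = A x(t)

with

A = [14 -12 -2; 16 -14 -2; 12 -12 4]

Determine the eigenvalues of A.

det(sI - A) = s^3 - (tr A)s^2 + (M11 + M22 + M33)s - det A, where Mii is the 2×2 principal minor of A obtained by deleting row i and column i.
tr A = 14 + (-14) + 4 = 4; M11 = (-14)·4 - (-2)·(-12) = -56 - 24 = -80; M22 = 14·4 - (-2)·12 = 56 - (-24) = 80; M33 = 14·(-14) - (-12)·16 = -196 - (-192) = -4; sum of minors = -4.
det A = 14·((-14)·4 - (-2)·(-12)) - (-12)·(16·4 - (-2)·12) + (-2)·(16·(-12) - (-14)·12) = 14·(-80) - (-12)·88 + (-2)·(-24) = -16.
So p(s) = det(sI - A) = s^3 - 4s^2 - 4s + 16.
Rational-root test: any integer root divides 16. Testing small divisors, s = -2 works: p(-2) = -8 + (-16) + 8 + 16 = 0, so (s + 2) is a factor.
Dividing, p(s) = (s + 2)(s^2 - 6s + 8).
Factor s^2 - 6s + 8: two numbers with sum 6 and product 8 are 4 and 2, so s^2 - 6s + 8 = (s - 4)(s - 2).
Hence p(s) = (s - 4) (s - 2) (s + 2), with roots -2, 2, 4.
At least one eigenvalue has non-negative real part, so the system is not asymptotically stable.

-2, 2, 4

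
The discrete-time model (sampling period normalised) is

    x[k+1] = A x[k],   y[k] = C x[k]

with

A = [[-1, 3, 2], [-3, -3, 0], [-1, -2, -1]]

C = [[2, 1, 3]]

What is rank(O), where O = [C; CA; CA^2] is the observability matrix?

CA = [[-8, -3, 1]]
CA^2 = [[16, -17, -17]]
Observability matrix O = [C; CA; CA^2] = [[2, 1, 3], [-8, -3, 1], [16, -17, -17]]
det(O) = 2·((-3)·(-17) - 1·(-17)) - 1·((-8)·(-17) - 1·16) + 3·((-8)·(-17) - (-3)·16) = 2·68 - 1·120 + 3·184 = 568 ≠ 0, so rank(O) = 3.
rank(O) = 3 = n, so the pair (A, C) is completely observable.

3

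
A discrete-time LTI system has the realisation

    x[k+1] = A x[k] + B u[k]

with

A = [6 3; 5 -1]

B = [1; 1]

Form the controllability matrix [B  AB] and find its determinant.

-5

AB = [[9], [4]]
Controllability matrix C = [B  AB] = [[1, 9], [1, 4]]
det(C) = 1·4 - 9·1 = 4 - 9 = -5
Since det(C) ≠ 0, rank(C) = 2 and the system is completely controllable.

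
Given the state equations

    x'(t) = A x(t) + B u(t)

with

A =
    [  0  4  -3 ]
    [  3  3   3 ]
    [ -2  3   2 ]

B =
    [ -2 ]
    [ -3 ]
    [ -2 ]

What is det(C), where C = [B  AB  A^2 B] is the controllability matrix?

AB = [[-6], [-21], [-9]]
A^2B = [[-57], [-108], [-69]]
Controllability matrix C = [B  AB  A^2B] = [[-2, -6, -57], [-3, -21, -108], [-2, -9, -69]]
Expanding along the first row, det(C) = (-2)·((-21)·(-69) - (-108)·(-9)) - (-6)·((-3)·(-69) - (-108)·(-2)) + (-57)·((-3)·(-9) - (-21)·(-2)) = (-2)·477 - (-6)·(-9) + (-57)·(-15) = -153
Since det(C) ≠ 0, rank(C) = 3 and the system is completely controllable.

-153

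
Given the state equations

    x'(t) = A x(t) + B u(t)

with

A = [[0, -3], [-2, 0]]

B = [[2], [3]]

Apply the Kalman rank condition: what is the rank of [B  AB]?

2

AB = [[-9], [-4]]
Controllability matrix C = [B  AB] = [[2, -9], [3, -4]]
det(C) = 2·(-4) - (-9)·3 = -8 - (-27) = 19 ≠ 0, so rank(C) = 2.
rank(C) = 2 = n, so the pair (A, B) is completely controllable.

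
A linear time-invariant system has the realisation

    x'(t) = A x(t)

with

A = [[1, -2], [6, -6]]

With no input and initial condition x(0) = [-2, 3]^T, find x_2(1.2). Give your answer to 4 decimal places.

-1.2493

det(sI - A) = s^2 - (tr A)s + det A, with tr A = 1 + (-6) = -5 and det A = 1·(-6) - (-2)·6 = -6 - (-12) = 6.
So p(s) = det(sI - A) = s^2 + 5s + 6.
Factor s^2 + 5s + 6: two numbers with sum -5 and product 6 are -2 and -3, so s^2 + 5s + 6 = (s + 2)(s + 3).
Hence p(s) = (s + 2) (s + 3), with roots -3, -2.
The eigenvalues -3, -2 are distinct and real, so A is diagonalisable and x(t) = e^{At} x(0) = V diag(e^{λ_i t}) V^{-1} x(0), where the columns of V are the eigenvectors.
λ = -3: A - (-3)I = [[4, -2], [6, -3]]. Row 1 gives 4·v1 + (-2)·v2 = 0, so take v_1 = [-1, -2]^T.
λ = -2: A - (-2)I = [[3, -2], [6, -4]]. Row 1 gives 3·v1 + (-2)·v2 = 0, so take v_2 = [-2, -3]^T.
V = [v_1 v_2] = [[-1, -2], [-2, -3]] has det V = -1, so V^{-1} = adj(V)/det V = [[3, -2], [-2, 1]].
Modal coordinates z(0) = V^{-1} x(0): 3·(-2) + (-2)·3 = -12; (-2)·(-2) + 1·3 = 7; so z(0) = [-12, 7]^T.
x_2(t) = Σ_i (v_i)_2 · z_i(0) · e^{λ_i t} (row 2 of V times the modal terms).
x_2(1.2) = (-2)·(-12)·e^{-3·1.2} + (-3)·7·e^{-2·1.2} = 24·0.027324 + (-21)·0.090718 = -1.2493.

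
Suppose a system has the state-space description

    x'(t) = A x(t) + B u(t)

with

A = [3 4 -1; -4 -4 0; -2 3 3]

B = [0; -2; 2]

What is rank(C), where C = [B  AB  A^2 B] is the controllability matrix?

AB = [[-10], [8], [0]]
A^2B = [[2], [8], [44]]
Controllability matrix C = [B  AB  A^2B] = [[0, -10, 2], [-2, 8, 8], [2, 0, 44]]
det(C) = 0·(8·44 - 8·0) - (-10)·((-2)·44 - 8·2) + 2·((-2)·0 - 8·2) = 0·352 - (-10)·(-104) + 2·(-16) = -1072 ≠ 0, so rank(C) = 3.
rank(C) = 3 = n, so the pair (A, B) is completely controllable.

3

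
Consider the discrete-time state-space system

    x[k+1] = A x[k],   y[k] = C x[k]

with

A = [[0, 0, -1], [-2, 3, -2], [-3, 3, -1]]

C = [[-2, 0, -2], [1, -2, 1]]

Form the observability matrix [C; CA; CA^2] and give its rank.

3

CA = [[6, -6, 4], [1, -3, 2]]
CA^2 = [[0, -6, 2], [0, -3, 3]]
Observability matrix O = [C; CA; CA^2] = [[-2, 0, -2], [1, -2, 1], [6, -6, 4], [1, -3, 2], [0, -6, 2], [0, -3, 3]]
Take the 3×3 submatrix of O formed by rows 1, 2, 3: [[-2, 0, -2], [1, -2, 1], [6, -6, 4]]. Its determinant is (-2)·((-2)·4 - 1·(-6)) - 0·(1·4 - 1·6) + (-2)·(1·(-6) - (-2)·6) = (-2)·(-2) - 0·(-2) + (-2)·6 = -8 ≠ 0.
So rank(O) ≥ 3; since O has 3 columns, rank(O) = 3.
rank(O) = 3 = n, so the pair (A, C) is completely observable.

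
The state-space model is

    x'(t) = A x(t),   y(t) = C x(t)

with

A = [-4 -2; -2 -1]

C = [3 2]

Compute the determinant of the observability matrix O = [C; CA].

CA = [[-16, -8]]
Observability matrix O = [C; CA] = [[3, 2], [-16, -8]]
det(O) = 3·(-8) - 2·(-16) = -24 - (-32) = 8
Since det(O) ≠ 0, rank(O) = 2 and the system is completely observable.

8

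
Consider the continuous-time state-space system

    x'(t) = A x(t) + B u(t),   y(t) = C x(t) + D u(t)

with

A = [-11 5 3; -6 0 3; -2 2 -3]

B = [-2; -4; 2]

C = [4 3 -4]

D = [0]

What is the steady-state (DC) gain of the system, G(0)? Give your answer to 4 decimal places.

G(0) = C(-A)^{-1}B + D = -C A^{-1} B + D.
det A = -90, so A^{-1} = (1/-90)·adj(A) = [[1/15, -7/30, -1/6], [4/15, -13/30, -1/6], [2/15, -2/15, -1/3]]
A^{-1} B = [7/15, 13/15, -2/5]^T
C A^{-1} B = 91/15
G(0) = D - C A^{-1} B = 0 - (91/15) = -91/15 ≈ -6.0667

-6.0667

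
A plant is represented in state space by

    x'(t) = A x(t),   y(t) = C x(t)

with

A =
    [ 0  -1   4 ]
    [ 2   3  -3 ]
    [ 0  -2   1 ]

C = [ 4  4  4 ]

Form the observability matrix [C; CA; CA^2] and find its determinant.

CA = [[8, 0, 8]]
CA^2 = [[0, -24, 40]]
Observability matrix O = [C; CA; CA^2] = [[4, 4, 4], [8, 0, 8], [0, -24, 40]]
Expanding along the first row, det(O) = 4·(0·40 - 8·(-24)) - 4·(8·40 - 8·0) + 4·(8·(-24) - 0·0) = 4·192 - 4·320 + 4·(-192) = -1280
Since det(O) ≠ 0, rank(O) = 3 and the system is completely observable.

-1280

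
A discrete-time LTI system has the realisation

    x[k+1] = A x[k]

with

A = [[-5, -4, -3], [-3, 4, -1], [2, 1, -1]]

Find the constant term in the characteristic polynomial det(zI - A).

-68

Expand det(zI - A) for the 3×3 matrix.
p(z) = z^3 + 2z^2 - 24z - 68.
(Check: constant term = det(-A) = (-1)^3 det A = -68; coefficient of z^2 = -tr A = 2.)
The constant term is -68.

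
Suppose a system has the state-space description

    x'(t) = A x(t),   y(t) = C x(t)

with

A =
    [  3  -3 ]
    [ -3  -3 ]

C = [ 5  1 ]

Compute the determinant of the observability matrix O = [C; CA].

CA = [[12, -18]]
Observability matrix O = [C; CA] = [[5, 1], [12, -18]]
det(O) = 5·(-18) - 1·12 = -90 - 12 = -102
Since det(O) ≠ 0, rank(O) = 2 and the system is completely observable.

-102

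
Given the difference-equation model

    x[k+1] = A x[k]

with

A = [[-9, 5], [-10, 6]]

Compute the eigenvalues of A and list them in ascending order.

-4, 1

det(zI - A) = z^2 - (tr A)z + det A, with tr A = (-9) + 6 = -3 and det A = (-9)·6 - 5·(-10) = -54 - (-50) = -4.
So p(z) = det(zI - A) = z^2 + 3z - 4.
Factor z^2 + 3z - 4: two numbers with sum -3 and product -4 are 1 and -4, so z^2 + 3z - 4 = (z - 1)(z + 4).
Hence p(z) = (z - 1) (z + 4), with roots -4, 1.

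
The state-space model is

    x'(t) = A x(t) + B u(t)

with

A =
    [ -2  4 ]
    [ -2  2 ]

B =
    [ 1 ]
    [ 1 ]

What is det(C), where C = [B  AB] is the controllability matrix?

-2

AB = [[2], [0]]
Controllability matrix C = [B  AB] = [[1, 2], [1, 0]]
det(C) = 1·0 - 2·1 = 0 - 2 = -2
Since det(C) ≠ 0, rank(C) = 2 and the system is completely controllable.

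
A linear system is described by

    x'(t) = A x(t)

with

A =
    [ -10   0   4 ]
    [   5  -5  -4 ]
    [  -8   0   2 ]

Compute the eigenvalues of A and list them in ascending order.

det(sI - A) = s^3 - (tr A)s^2 + (M11 + M22 + M33)s - det A, where Mii is the 2×2 principal minor of A obtained by deleting row i and column i.
tr A = (-10) + (-5) + 2 = -13; M11 = (-5)·2 - (-4)·0 = -10 - 0 = -10; M22 = (-10)·2 - 4·(-8) = -20 - (-32) = 12; M33 = (-10)·(-5) - 0·5 = 50 - 0 = 50; sum of minors = 52.
det A = (-10)·((-5)·2 - (-4)·0) - 0·(5·2 - (-4)·(-8)) + 4·(5·0 - (-5)·(-8)) = (-10)·(-10) - 0·(-22) + 4·(-40) = -60.
So p(s) = det(sI - A) = s^3 + 13s^2 + 52s + 60.
Rational-root test: any integer root divides 60. Testing small divisors, s = -2 works: p(-2) = -8 + 52 + (-104) + 60 = 0, so (s + 2) is a factor.
Dividing, p(s) = (s + 2)(s^2 + 11s + 30).
Factor s^2 + 11s + 30: two numbers with sum -11 and product 30 are -5 and -6, so s^2 + 11s + 30 = (s + 5)(s + 6).
Hence p(s) = (s + 2) (s + 5) (s + 6), with roots -6, -5, -2.
All eigenvalues have negative real part, so the system is asymptotically stable.

-6, -5, -2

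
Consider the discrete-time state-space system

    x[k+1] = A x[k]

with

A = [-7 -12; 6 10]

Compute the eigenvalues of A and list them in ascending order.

1, 2

det(zI - A) = z^2 - (tr A)z + det A, with tr A = (-7) + 10 = 3 and det A = (-7)·10 - (-12)·6 = -70 - (-72) = 2.
So p(z) = det(zI - A) = z^2 - 3z + 2.
Factor z^2 - 3z + 2: two numbers with sum 3 and product 2 are 2 and 1, so z^2 - 3z + 2 = (z - 2)(z - 1).
Hence p(z) = (z - 2) (z - 1), with roots 1, 2.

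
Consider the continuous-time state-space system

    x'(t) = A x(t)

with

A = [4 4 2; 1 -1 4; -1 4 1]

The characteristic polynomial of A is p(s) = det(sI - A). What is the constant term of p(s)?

Expand det(sI - A) for the 3×3 matrix.
p(s) = s^3 - 4s^2 - 19s + 82.
(Check: constant term = det(-A) = (-1)^3 det A = 82; coefficient of s^2 = -tr A = -4.)
The constant term is 82.

82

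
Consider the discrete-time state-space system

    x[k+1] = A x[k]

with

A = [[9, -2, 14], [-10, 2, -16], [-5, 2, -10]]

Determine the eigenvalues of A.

-2, -1, 4

det(zI - A) = z^3 - (tr A)z^2 + (M11 + M22 + M33)z - det A, where Mii is the 2×2 principal minor of A obtained by deleting row i and column i.
tr A = 9 + 2 + (-10) = 1; M11 = 2·(-10) - (-16)·2 = -20 - (-32) = 12; M22 = 9·(-10) - 14·(-5) = -90 - (-70) = -20; M33 = 9·2 - (-2)·(-10) = 18 - 20 = -2; sum of minors = -10.
det A = 9·(2·(-10) - (-16)·2) - (-2)·((-10)·(-10) - (-16)·(-5)) + 14·((-10)·2 - 2·(-5)) = 9·12 - (-2)·20 + 14·(-10) = 8.
So p(z) = det(zI - A) = z^3 - z^2 - 10z - 8.
Rational-root test: any integer root divides -8. Testing small divisors, z = -1 works: p(-1) = -1 + (-1) + 10 + (-8) = 0, so (z + 1) is a factor.
Dividing, p(z) = (z + 1)(z^2 - 2z - 8).
Factor z^2 - 2z - 8: two numbers with sum 2 and product -8 are 4 and -2, so z^2 - 2z - 8 = (z - 4)(z + 2).
Hence p(z) = (z - 4) (z + 1) (z + 2), with roots -2, -1, 4.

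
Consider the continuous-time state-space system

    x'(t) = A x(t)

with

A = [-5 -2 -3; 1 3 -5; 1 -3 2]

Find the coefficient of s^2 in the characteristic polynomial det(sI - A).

Expand det(sI - A) for the 3×3 matrix.
p(s) = s^3 - 29s - 77.
(Check: constant term = det(-A) = (-1)^3 det A = -77; coefficient of s^2 = -tr A = 0.)
The coefficient of s^2 is 0.

0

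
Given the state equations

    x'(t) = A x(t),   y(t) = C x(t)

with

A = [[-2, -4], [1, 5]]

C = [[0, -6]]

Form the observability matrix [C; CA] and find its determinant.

-36

CA = [[-6, -30]]
Observability matrix O = [C; CA] = [[0, -6], [-6, -30]]
det(O) = 0·(-30) - (-6)·(-6) = 0 - 36 = -36
Since det(O) ≠ 0, rank(O) = 2 and the system is completely observable.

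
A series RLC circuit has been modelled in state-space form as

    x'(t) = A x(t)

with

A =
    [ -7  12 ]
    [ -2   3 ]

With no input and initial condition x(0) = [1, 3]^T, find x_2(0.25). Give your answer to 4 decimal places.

det(sI - A) = s^2 - (tr A)s + det A, with tr A = (-7) + 3 = -4 and det A = (-7)·3 - 12·(-2) = -21 - (-24) = 3.
So p(s) = det(sI - A) = s^2 + 4s + 3.
Factor s^2 + 4s + 3: two numbers with sum -4 and product 3 are -1 and -3, so s^2 + 4s + 3 = (s + 1)(s + 3).
Hence p(s) = (s + 1) (s + 3), with roots -3, -1.
The eigenvalues -3, -1 are distinct and real, so A is diagonalisable and x(t) = e^{At} x(0) = V diag(e^{λ_i t}) V^{-1} x(0), where the columns of V are the eigenvectors.
λ = -3: A - (-3)I = [[-4, 12], [-2, 6]]. Row 1 gives (-4)·v1 + 12·v2 = 0, so take v_1 = [3, 1]^T.
λ = -1: A - (-1)I = [[-6, 12], [-2, 4]]. Row 1 gives (-6)·v1 + 12·v2 = 0, so take v_2 = [2, 1]^T.
V = [v_1 v_2] = [[3, 2], [1, 1]] has det V = 1, so V^{-1} = adj(V)/det V = [[1, -2], [-1, 3]].
Modal coordinates z(0) = V^{-1} x(0): 1·1 + (-2)·3 = -5; (-1)·1 + 3·3 = 8; so z(0) = [-5, 8]^T.
x_2(t) = Σ_i (v_i)_2 · z_i(0) · e^{λ_i t} (row 2 of V times the modal terms).
x_2(0.25) = 1·(-5)·e^{-3·0.25} + 1·8·e^{-1·0.25} = (-5)·0.472367 + 8·0.778801 = 3.8686.

3.8686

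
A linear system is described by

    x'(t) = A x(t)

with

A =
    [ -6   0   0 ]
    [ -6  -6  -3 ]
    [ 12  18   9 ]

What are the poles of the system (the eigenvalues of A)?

det(sI - A) = s^3 - (tr A)s^2 + (M11 + M22 + M33)s - det A, where Mii is the 2×2 principal minor of A obtained by deleting row i and column i.
tr A = (-6) + (-6) + 9 = -3; M11 = (-6)·9 - (-3)·18 = -54 - (-54) = 0; M22 = (-6)·9 - 0·12 = -54 - 0 = -54; M33 = (-6)·(-6) - 0·(-6) = 36 - 0 = 36; sum of minors = -18.
det A = (-6)·((-6)·9 - (-3)·18) - 0·((-6)·9 - (-3)·12) + 0·((-6)·18 - (-6)·12) = (-6)·0 - 0·(-18) + 0·(-36) = 0.
So p(s) = det(sI - A) = s^3 + 3s^2 - 18s.
The constant term is 0, so p(s) = s(s^2 + 3s - 18).
Factor s^2 + 3s - 18: two numbers with sum -3 and product -18 are 3 and -6, so s^2 + 3s - 18 = (s - 3)(s + 6).
Hence p(s) = s (s - 3) (s + 6), with roots -6, 0, 3.
At least one eigenvalue has non-negative real part, so the system is not asymptotically stable.

-6, 0, 3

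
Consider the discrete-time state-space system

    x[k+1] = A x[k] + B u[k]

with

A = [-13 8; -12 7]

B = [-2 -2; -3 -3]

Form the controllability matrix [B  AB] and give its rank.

1

AB = [[2, 2], [3, 3]]
Controllability matrix C = [B  AB] = [[-2, -2, 2, 2], [-3, -3, 3, 3]]
Every column of C is a scalar multiple of column 1 = [-2, -3] (multipliers 1, 1, -1, -1), so the columns span a one-dimensional space.
C ≠ 0, hence rank(C) = 1.
rank(C) = 1 < n = 2, so the pair (A, B) is not completely controllable.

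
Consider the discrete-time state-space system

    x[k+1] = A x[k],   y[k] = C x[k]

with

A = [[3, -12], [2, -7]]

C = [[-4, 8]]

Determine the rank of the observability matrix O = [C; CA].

CA = [[4, -8]]
Observability matrix O = [C; CA] = [[-4, 8], [4, -8]]
Every row of O is a scalar multiple of row 1 = [-4, 8] (multipliers 1, -1), so the rows span a one-dimensional space.
O ≠ 0, hence rank(O) = 1.
rank(O) = 1 < n = 2, so the pair (A, C) is not completely observable.

1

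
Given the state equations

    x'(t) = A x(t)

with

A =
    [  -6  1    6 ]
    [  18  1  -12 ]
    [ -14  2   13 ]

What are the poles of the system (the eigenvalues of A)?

det(sI - A) = s^3 - (tr A)s^2 + (M11 + M22 + M33)s - det A, where Mii is the 2×2 principal minor of A obtained by deleting row i and column i.
tr A = (-6) + 1 + 13 = 8; M11 = 1·13 - (-12)·2 = 13 - (-24) = 37; M22 = (-6)·13 - 6·(-14) = -78 - (-84) = 6; M33 = (-6)·1 - 1·18 = -6 - 18 = -24; sum of minors = 19.
det A = (-6)·(1·13 - (-12)·2) - 1·(18·13 - (-12)·(-14)) + 6·(18·2 - 1·(-14)) = (-6)·37 - 1·66 + 6·50 = 12.
So p(s) = det(sI - A) = s^3 - 8s^2 + 19s - 12.
Rational-root test: any integer root divides -12. Testing small divisors, s = 1 works: p(1) = 1 + (-8) + 19 + (-12) = 0, so (s - 1) is a factor.
Dividing, p(s) = (s - 1)(s^2 - 7s + 12).
Factor s^2 - 7s + 12: two numbers with sum 7 and product 12 are 4 and 3, so s^2 - 7s + 12 = (s - 4)(s - 3).
Hence p(s) = (s - 4) (s - 3) (s - 1), with roots 1, 3, 4.
At least one eigenvalue has non-negative real part, so the system is not asymptotically stable.

1, 3, 4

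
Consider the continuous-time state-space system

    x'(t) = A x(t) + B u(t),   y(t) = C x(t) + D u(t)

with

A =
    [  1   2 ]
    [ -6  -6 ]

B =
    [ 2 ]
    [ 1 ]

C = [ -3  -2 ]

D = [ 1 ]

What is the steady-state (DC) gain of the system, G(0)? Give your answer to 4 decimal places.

G(0) = C(-A)^{-1}B + D = -C A^{-1} B + D.
det A = 6, so A^{-1} = (1/6)·adj(A) = [[-1, -1/3], [1, 1/6]]
A^{-1} B = [-7/3, 13/6]^T
C A^{-1} B = 8/3
G(0) = D - C A^{-1} B = 1 - (8/3) = -5/3 ≈ -1.6667

-1.6667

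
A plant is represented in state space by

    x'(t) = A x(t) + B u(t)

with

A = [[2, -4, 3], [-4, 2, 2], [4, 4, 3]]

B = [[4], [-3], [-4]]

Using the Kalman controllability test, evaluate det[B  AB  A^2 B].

AB = [[8], [-30], [-8]]
A^2B = [[112], [-108], [-112]]
Controllability matrix C = [B  AB  A^2B] = [[4, 8, 112], [-3, -30, -108], [-4, -8, -112]]
Expanding along the first row, det(C) = 4·((-30)·(-112) - (-108)·(-8)) - 8·((-3)·(-112) - (-108)·(-4)) + 112·((-3)·(-8) - (-30)·(-4)) = 4·2496 - 8·(-96) + 112·(-96) = 0
Since det(C) = 0, rank(C) < 3 and the system is not completely controllable.

0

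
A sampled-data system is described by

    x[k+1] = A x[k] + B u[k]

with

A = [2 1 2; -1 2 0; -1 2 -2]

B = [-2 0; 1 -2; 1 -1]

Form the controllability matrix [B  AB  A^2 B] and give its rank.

3

AB = [[-1, -4], [4, -4], [2, -2]]
A^2B = [[6, -16], [9, -4], [5, 0]]
Controllability matrix C = [B  AB  A^2B] = [[-2, 0, -1, -4, 6, -16], [1, -2, 4, -4, 9, -4], [1, -1, 2, -2, 5, 0]]
Take the 3×3 submatrix of C formed by columns 1, 2, 3: [[-2, 0, -1], [1, -2, 4], [1, -1, 2]]. Its determinant is (-2)·((-2)·2 - 4·(-1)) - 0·(1·2 - 4·1) + (-1)·(1·(-1) - (-2)·1) = (-2)·0 - 0·(-2) + (-1)·1 = -1 ≠ 0.
So rank(C) ≥ 3; since C has 3 rows, rank(C) = 3.
rank(C) = 3 = n, so the pair (A, B) is completely controllable.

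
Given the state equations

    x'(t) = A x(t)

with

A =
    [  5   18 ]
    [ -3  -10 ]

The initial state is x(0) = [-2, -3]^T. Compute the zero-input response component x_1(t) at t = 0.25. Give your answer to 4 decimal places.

-10.5979

det(sI - A) = s^2 - (tr A)s + det A, with tr A = 5 + (-10) = -5 and det A = 5·(-10) - 18·(-3) = -50 - (-54) = 4.
So p(s) = det(sI - A) = s^2 + 5s + 4.
Factor s^2 + 5s + 4: two numbers with sum -5 and product 4 are -1 and -4, so s^2 + 5s + 4 = (s + 1)(s + 4).
Hence p(s) = (s + 1) (s + 4), with roots -4, -1.
The eigenvalues -4, -1 are distinct and real, so A is diagonalisable and x(t) = e^{At} x(0) = V diag(e^{λ_i t}) V^{-1} x(0), where the columns of V are the eigenvectors.
λ = -4: A - (-4)I = [[9, 18], [-3, -6]]. Row 1 gives 9·v1 + 18·v2 = 0, so take v_1 = [-2, 1]^T.
λ = -1: A - (-1)I = [[6, 18], [-3, -9]]. Row 1 gives 6·v1 + 18·v2 = 0, so take v_2 = [-3, 1]^T.
V = [v_1 v_2] = [[-2, -3], [1, 1]] has det V = 1, so V^{-1} = adj(V)/det V = [[1, 3], [-1, -2]].
Modal coordinates z(0) = V^{-1} x(0): 1·(-2) + 3·(-3) = -11; (-1)·(-2) + (-2)·(-3) = 8; so z(0) = [-11, 8]^T.
x_1(t) = Σ_i (v_i)_1 · z_i(0) · e^{λ_i t} (row 1 of V times the modal terms).
x_1(0.25) = (-2)·(-11)·e^{-4·0.25} + (-3)·8·e^{-1·0.25} = 22·0.367879 + (-24)·0.778801 = -10.5979.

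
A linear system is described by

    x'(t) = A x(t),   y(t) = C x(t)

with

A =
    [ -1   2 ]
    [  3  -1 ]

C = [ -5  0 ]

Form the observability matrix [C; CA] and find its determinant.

CA = [[5, -10]]
Observability matrix O = [C; CA] = [[-5, 0], [5, -10]]
det(O) = (-5)·(-10) - 0·5 = 50 - 0 = 50
Since det(O) ≠ 0, rank(O) = 2 and the system is completely observable.

50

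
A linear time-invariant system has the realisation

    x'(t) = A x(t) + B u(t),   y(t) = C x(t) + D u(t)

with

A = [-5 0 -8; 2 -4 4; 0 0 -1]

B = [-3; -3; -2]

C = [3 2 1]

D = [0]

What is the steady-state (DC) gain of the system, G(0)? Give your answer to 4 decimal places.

G(0) = C(-A)^{-1}B + D = -C A^{-1} B + D.
det A = -20, so A^{-1} = (1/-20)·adj(A) = [[-1/5, 0, 8/5], [-1/10, -1/4, -1/5], [0, 0, -1]]
A^{-1} B = [-13/5, 29/20, 2]^T
C A^{-1} B = -29/10
G(0) = D - C A^{-1} B = 0 - (-29/10) = 29/10 ≈ 2.9000

2.9000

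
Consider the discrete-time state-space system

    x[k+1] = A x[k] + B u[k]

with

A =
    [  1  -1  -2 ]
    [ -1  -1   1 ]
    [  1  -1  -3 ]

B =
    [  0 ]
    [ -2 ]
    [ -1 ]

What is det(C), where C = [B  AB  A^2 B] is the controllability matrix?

-33

AB = [[4], [1], [5]]
A^2B = [[-7], [0], [-12]]
Controllability matrix C = [B  AB  A^2B] = [[0, 4, -7], [-2, 1, 0], [-1, 5, -12]]
Expanding along the first row, det(C) = 0·(1·(-12) - 0·5) - 4·((-2)·(-12) - 0·(-1)) + (-7)·((-2)·5 - 1·(-1)) = 0·(-12) - 4·24 + (-7)·(-9) = -33
Since det(C) ≠ 0, rank(C) = 3 and the system is completely controllable.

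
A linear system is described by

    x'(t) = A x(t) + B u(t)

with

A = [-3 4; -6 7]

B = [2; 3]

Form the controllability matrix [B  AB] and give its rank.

1

AB = [[6], [9]]
Controllability matrix C = [B  AB] = [[2, 6], [3, 9]]
Every column of C is a scalar multiple of column 1 = [2, 3] (multipliers 1, 3), so the columns span a one-dimensional space.
C ≠ 0, hence rank(C) = 1.
rank(C) = 1 < n = 2, so the pair (A, B) is not completely controllable.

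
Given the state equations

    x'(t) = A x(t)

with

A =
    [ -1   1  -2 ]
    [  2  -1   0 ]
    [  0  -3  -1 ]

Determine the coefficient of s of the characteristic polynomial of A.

Expand det(sI - A) for the 3×3 matrix.
p(s) = s^3 + 3s^2 + s - 13.
(Check: constant term = det(-A) = (-1)^3 det A = -13; coefficient of s^2 = -tr A = 3.)
The coefficient of s is 1.

1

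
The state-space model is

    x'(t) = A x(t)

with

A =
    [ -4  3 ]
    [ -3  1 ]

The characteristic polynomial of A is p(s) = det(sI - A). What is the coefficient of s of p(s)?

3

For a 2×2 matrix, det(sI - A) = s^2 - (tr A)s + det A.
tr A = -3, det A = 5.
So p(s) = s^2 + 3s + 5.
The coefficient of s is 3.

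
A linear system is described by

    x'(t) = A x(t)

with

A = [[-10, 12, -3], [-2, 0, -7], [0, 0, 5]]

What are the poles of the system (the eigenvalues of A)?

det(sI - A) = s^3 - (tr A)s^2 + (M11 + M22 + M33)s - det A, where Mii is the 2×2 principal minor of A obtained by deleting row i and column i.
tr A = (-10) + 0 + 5 = -5; M11 = 0·5 - (-7)·0 = 0 - 0 = 0; M22 = (-10)·5 - (-3)·0 = -50 - 0 = -50; M33 = (-10)·0 - 12·(-2) = 0 - (-24) = 24; sum of minors = -26.
det A = (-10)·(0·5 - (-7)·0) - 12·((-2)·5 - (-7)·0) + (-3)·((-2)·0 - 0·0) = (-10)·0 - 12·(-10) + (-3)·0 = 120.
So p(s) = det(sI - A) = s^3 + 5s^2 - 26s - 120.
Rational-root test: any integer root divides -120. Testing small divisors, s = -4 works: p(-4) = -64 + 80 + 104 + (-120) = 0, so (s + 4) is a factor.
Dividing, p(s) = (s + 4)(s^2 + s - 30).
Factor s^2 + s - 30: two numbers with sum -1 and product -30 are 5 and -6, so s^2 + s - 30 = (s - 5)(s + 6).
Hence p(s) = (s - 5) (s + 4) (s + 6), with roots -6, -4, 5.
At least one eigenvalue has non-negative real part, so the system is not asymptotically stable.

-6, -4, 5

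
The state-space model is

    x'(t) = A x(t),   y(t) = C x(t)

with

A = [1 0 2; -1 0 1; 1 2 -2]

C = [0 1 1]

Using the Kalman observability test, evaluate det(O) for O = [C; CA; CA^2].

CA = [[0, 2, -1]]
CA^2 = [[-3, -2, 4]]
Observability matrix O = [C; CA; CA^2] = [[0, 1, 1], [0, 2, -1], [-3, -2, 4]]
Expanding along the first row, det(O) = 0·(2·4 - (-1)·(-2)) - 1·(0·4 - (-1)·(-3)) + 1·(0·(-2) - 2·(-3)) = 0·6 - 1·(-3) + 1·6 = 9
Since det(O) ≠ 0, rank(O) = 3 and the system is completely observable.

9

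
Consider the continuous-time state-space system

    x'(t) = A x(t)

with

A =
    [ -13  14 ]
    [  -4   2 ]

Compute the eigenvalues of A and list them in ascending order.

det(sI - A) = s^2 - (tr A)s + det A, with tr A = (-13) + 2 = -11 and det A = (-13)·2 - 14·(-4) = -26 - (-56) = 30.
So p(s) = det(sI - A) = s^2 + 11s + 30.
Factor s^2 + 11s + 30: two numbers with sum -11 and product 30 are -5 and -6, so s^2 + 11s + 30 = (s + 5)(s + 6).
Hence p(s) = (s + 5) (s + 6), with roots -6, -5.
All eigenvalues have negative real part, so the system is asymptotically stable.

-6, -5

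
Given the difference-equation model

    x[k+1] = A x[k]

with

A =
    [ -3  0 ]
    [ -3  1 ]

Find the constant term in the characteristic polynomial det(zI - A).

For a 2×2 matrix, det(zI - A) = z^2 - (tr A)z + det A.
tr A = -2, det A = -3.
So p(z) = z^2 + 2z - 3.
The constant term is -3.

-3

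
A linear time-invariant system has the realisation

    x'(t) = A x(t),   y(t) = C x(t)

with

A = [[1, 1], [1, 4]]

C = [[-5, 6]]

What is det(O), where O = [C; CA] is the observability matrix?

-101

CA = [[1, 19]]
Observability matrix O = [C; CA] = [[-5, 6], [1, 19]]
det(O) = (-5)·19 - 6·1 = -95 - 6 = -101
Since det(O) ≠ 0, rank(O) = 2 and the system is completely observable.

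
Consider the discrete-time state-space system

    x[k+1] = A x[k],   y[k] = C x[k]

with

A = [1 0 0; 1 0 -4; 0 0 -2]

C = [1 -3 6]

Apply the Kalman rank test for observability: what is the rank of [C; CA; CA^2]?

2

CA = [[-2, 0, 0]]
CA^2 = [[-2, 0, 0]]
Observability matrix O = [C; CA; CA^2] = [[1, -3, 6], [-2, 0, 0], [-2, 0, 0]]
The columns c1, c2, c3 of O are linearly dependent: 2·c2 + c3 = 0 (check each entry), so rank(O) ≤ 2.
The 2×2 minor from rows 1, 2, columns 1, 2 is 1·0 - (-3)·(-2) = 0 - 6 = -6 ≠ 0, so rank(O) = 2.
rank(O) = 2 < n = 3, so the pair (A, C) is not completely observable.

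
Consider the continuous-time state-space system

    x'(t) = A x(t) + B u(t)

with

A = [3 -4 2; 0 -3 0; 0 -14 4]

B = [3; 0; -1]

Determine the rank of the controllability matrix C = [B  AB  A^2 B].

AB = [[7], [0], [-4]]
A^2B = [[13], [0], [-16]]
Controllability matrix C = [B  AB  A^2B] = [[3, 7, 13], [0, 0, 0], [-1, -4, -16]]
Row 2 of C is identically zero, so rank(C) ≤ 2.
The 2×2 minor from rows 1, 3, columns 1, 2 is 3·(-4) - 7·(-1) = -12 - (-7) = -5 ≠ 0, so rank(C) = 2.
rank(C) = 2 < n = 3, so the pair (A, B) is not completely controllable.

2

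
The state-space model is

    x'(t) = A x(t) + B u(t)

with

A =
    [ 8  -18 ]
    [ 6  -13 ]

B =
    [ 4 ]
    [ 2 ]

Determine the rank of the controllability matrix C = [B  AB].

AB = [[-4], [-2]]
Controllability matrix C = [B  AB] = [[4, -4], [2, -2]]
Every column of C is a scalar multiple of column 1 = [4, 2] (multipliers 1, -1), so the columns span a one-dimensional space.
C ≠ 0, hence rank(C) = 1.
rank(C) = 1 < n = 2, so the pair (A, B) is not completely controllable.

1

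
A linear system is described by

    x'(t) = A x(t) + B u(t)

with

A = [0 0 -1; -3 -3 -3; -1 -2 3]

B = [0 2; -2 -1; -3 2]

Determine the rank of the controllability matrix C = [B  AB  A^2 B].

3

AB = [[3, -2], [15, -9], [-5, 6]]
A^2B = [[5, -6], [-39, 15], [-48, 38]]
Controllability matrix C = [B  AB  A^2B] = [[0, 2, 3, -2, 5, -6], [-2, -1, 15, -9, -39, 15], [-3, 2, -5, 6, -48, 38]]
Take the 3×3 submatrix of C formed by columns 1, 2, 3: [[0, 2, 3], [-2, -1, 15], [-3, 2, -5]]. Its determinant is 0·((-1)·(-5) - 15·2) - 2·((-2)·(-5) - 15·(-3)) + 3·((-2)·2 - (-1)·(-3)) = 0·(-25) - 2·55 + 3·(-7) = -131 ≠ 0.
So rank(C) ≥ 3; since C has 3 rows, rank(C) = 3.
rank(C) = 3 = n, so the pair (A, B) is completely controllable.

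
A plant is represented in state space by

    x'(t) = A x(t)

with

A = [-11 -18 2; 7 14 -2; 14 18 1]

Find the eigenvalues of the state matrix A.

det(sI - A) = s^3 - (tr A)s^2 + (M11 + M22 + M33)s - det A, where Mii is the 2×2 principal minor of A obtained by deleting row i and column i.
tr A = (-11) + 14 + 1 = 4; M11 = 14·1 - (-2)·18 = 14 - (-36) = 50; M22 = (-11)·1 - 2·14 = -11 - 28 = -39; M33 = (-11)·14 - (-18)·7 = -154 - (-126) = -28; sum of minors = -17.
det A = (-11)·(14·1 - (-2)·18) - (-18)·(7·1 - (-2)·14) + 2·(7·18 - 14·14) = (-11)·50 - (-18)·35 + 2·(-70) = -60.
So p(s) = det(sI - A) = s^3 - 4s^2 - 17s + 60.
Rational-root test: any integer root divides 60. Testing small divisors, s = 3 works: p(3) = 27 + (-36) + (-51) + 60 = 0, so (s - 3) is a factor.
Dividing, p(s) = (s - 3)(s^2 - s - 20).
Factor s^2 - s - 20: two numbers with sum 1 and product -20 are 5 and -4, so s^2 - s - 20 = (s - 5)(s + 4).
Hence p(s) = (s - 5) (s - 3) (s + 4), with roots -4, 3, 5.
At least one eigenvalue has non-negative real part, so the system is not asymptotically stable.

-4, 3, 5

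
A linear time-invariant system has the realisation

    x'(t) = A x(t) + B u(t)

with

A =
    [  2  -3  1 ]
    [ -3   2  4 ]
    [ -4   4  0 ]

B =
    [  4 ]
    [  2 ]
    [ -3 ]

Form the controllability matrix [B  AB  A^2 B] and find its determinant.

AB = [[-1], [-20], [-8]]
A^2B = [[50], [-69], [-76]]
Controllability matrix C = [B  AB  A^2B] = [[4, -1, 50], [2, -20, -69], [-3, -8, -76]]
Expanding along the first row, det(C) = 4·((-20)·(-76) - (-69)·(-8)) - (-1)·(2·(-76) - (-69)·(-3)) + 50·(2·(-8) - (-20)·(-3)) = 4·968 - (-1)·(-359) + 50·(-76) = -287
Since det(C) ≠ 0, rank(C) = 3 and the system is completely controllable.

-287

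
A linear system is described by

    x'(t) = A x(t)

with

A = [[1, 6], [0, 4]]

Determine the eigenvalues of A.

det(sI - A) = s^2 - (tr A)s + det A, with tr A = 1 + 4 = 5 and det A = 1·4 - 6·0 = 4 - 0 = 4.
So p(s) = det(sI - A) = s^2 - 5s + 4.
Factor s^2 - 5s + 4: two numbers with sum 5 and product 4 are 4 and 1, so s^2 - 5s + 4 = (s - 4)(s - 1).
Hence p(s) = (s - 4) (s - 1), with roots 1, 4.
At least one eigenvalue has non-negative real part, so the system is not asymptotically stable.

1, 4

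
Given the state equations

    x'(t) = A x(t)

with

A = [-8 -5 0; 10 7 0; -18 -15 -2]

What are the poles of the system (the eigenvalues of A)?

det(sI - A) = s^3 - (tr A)s^2 + (M11 + M22 + M33)s - det A, where Mii is the 2×2 principal minor of A obtained by deleting row i and column i.
tr A = (-8) + 7 + (-2) = -3; M11 = 7·(-2) - 0·(-15) = -14 - 0 = -14; M22 = (-8)·(-2) - 0·(-18) = 16 - 0 = 16; M33 = (-8)·7 - (-5)·10 = -56 - (-50) = -6; sum of minors = -4.
det A = (-8)·(7·(-2) - 0·(-15)) - (-5)·(10·(-2) - 0·(-18)) + 0·(10·(-15) - 7·(-18)) = (-8)·(-14) - (-5)·(-20) + 0·(-24) = 12.
So p(s) = det(sI - A) = s^3 + 3s^2 - 4s - 12.
Rational-root test: any integer root divides -12. Testing small divisors, s = -2 works: p(-2) = -8 + 12 + 8 + (-12) = 0, so (s + 2) is a factor.
Dividing, p(s) = (s + 2)(s^2 + s - 6).
Factor s^2 + s - 6: two numbers with sum -1 and product -6 are 2 and -3, so s^2 + s - 6 = (s - 2)(s + 3).
Hence p(s) = (s - 2) (s + 2) (s + 3), with roots -3, -2, 2.
At least one eigenvalue has non-negative real part, so the system is not asymptotically stable.

-3, -2, 2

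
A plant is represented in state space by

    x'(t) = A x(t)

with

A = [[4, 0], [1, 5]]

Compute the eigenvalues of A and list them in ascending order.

det(sI - A) = s^2 - (tr A)s + det A, with tr A = 4 + 5 = 9 and det A = 4·5 - 0·1 = 20 - 0 = 20.
So p(s) = det(sI - A) = s^2 - 9s + 20.
Factor s^2 - 9s + 20: two numbers with sum 9 and product 20 are 5 and 4, so s^2 - 9s + 20 = (s - 5)(s - 4).
Hence p(s) = (s - 5) (s - 4), with roots 4, 5.
At least one eigenvalue has non-negative real part, so the system is not asymptotically stable.

4, 5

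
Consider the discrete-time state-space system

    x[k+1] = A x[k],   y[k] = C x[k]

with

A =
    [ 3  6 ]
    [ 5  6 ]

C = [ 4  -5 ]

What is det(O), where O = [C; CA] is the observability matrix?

CA = [[-13, -6]]
Observability matrix O = [C; CA] = [[4, -5], [-13, -6]]
det(O) = 4·(-6) - (-5)·(-13) = -24 - 65 = -89
Since det(O) ≠ 0, rank(O) = 2 and the system is completely observable.

-89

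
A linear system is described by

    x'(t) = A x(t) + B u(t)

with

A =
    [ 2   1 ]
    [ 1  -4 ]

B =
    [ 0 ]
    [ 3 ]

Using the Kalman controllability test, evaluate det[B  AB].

AB = [[3], [-12]]
Controllability matrix C = [B  AB] = [[0, 3], [3, -12]]
det(C) = 0·(-12) - 3·3 = 0 - 9 = -9
Since det(C) ≠ 0, rank(C) = 2 and the system is completely controllable.

-9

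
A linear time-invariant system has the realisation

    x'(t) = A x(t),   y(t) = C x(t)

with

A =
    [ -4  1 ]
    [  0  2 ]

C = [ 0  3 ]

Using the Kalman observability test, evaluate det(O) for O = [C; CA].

0

CA = [[0, 6]]
Observability matrix O = [C; CA] = [[0, 3], [0, 6]]
det(O) = 0·6 - 3·0 = 0 - 0 = 0
Since det(O) = 0, rank(O) < 2 and the system is not completely observable.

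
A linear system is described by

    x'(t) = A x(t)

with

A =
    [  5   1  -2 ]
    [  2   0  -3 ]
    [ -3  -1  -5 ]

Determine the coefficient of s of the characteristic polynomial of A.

-36

Expand det(sI - A) for the 3×3 matrix.
p(s) = s^3 - 36s - 8.
(Check: constant term = det(-A) = (-1)^3 det A = -8; coefficient of s^2 = -tr A = 0.)
The coefficient of s is -36.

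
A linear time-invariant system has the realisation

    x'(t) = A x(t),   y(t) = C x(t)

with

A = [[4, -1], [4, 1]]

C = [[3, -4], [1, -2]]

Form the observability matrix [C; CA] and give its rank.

2

CA = [[-4, -7], [-4, -3]]
Observability matrix O = [C; CA] = [[3, -4], [1, -2], [-4, -7], [-4, -3]]
Take the 2×2 submatrix of O formed by rows 1, 2: [[3, -4], [1, -2]]. Its determinant is 3·(-2) - (-4)·1 = -6 - (-4) = -2 ≠ 0.
So rank(O) ≥ 2; since O has 2 columns, rank(O) = 2.
rank(O) = 2 = n, so the pair (A, C) is completely observable.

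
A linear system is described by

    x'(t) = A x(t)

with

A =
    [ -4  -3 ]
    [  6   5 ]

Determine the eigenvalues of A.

-1, 2

det(sI - A) = s^2 - (tr A)s + det A, with tr A = (-4) + 5 = 1 and det A = (-4)·5 - (-3)·6 = -20 - (-18) = -2.
So p(s) = det(sI - A) = s^2 - s - 2.
Factor s^2 - s - 2: two numbers with sum 1 and product -2 are 2 and -1, so s^2 - s - 2 = (s - 2)(s + 1).
Hence p(s) = (s - 2) (s + 1), with roots -1, 2.
At least one eigenvalue has non-negative real part, so the system is not asymptotically stable.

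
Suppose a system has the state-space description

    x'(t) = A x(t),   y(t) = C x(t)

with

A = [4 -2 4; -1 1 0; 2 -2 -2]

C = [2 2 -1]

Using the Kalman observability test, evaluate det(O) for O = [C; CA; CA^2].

CA = [[4, 0, 10]]
CA^2 = [[36, -28, -4]]
Observability matrix O = [C; CA; CA^2] = [[2, 2, -1], [4, 0, 10], [36, -28, -4]]
Expanding along the first row, det(O) = 2·(0·(-4) - 10·(-28)) - 2·(4·(-4) - 10·36) + (-1)·(4·(-28) - 0·36) = 2·280 - 2·(-376) + (-1)·(-112) = 1424
Since det(O) ≠ 0, rank(O) = 3 and the system is completely observable.

1424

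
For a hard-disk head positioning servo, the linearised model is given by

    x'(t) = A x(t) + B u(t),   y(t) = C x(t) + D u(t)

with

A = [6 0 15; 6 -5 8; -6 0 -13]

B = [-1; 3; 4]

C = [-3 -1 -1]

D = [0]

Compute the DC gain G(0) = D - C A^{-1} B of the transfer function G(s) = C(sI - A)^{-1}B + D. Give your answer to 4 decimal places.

-13.1500

G(0) = C(-A)^{-1}B + D = -C A^{-1} B + D.
det A = -60, so A^{-1} = (1/-60)·adj(A) = [[-13/12, 0, -5/4], [-1/2, -1/5, -7/10], [1/2, 0, 1/2]]
A^{-1} B = [-47/12, -29/10, 3/2]^T
C A^{-1} B = 263/20
G(0) = D - C A^{-1} B = 0 - (263/20) = -263/20 ≈ -13.1500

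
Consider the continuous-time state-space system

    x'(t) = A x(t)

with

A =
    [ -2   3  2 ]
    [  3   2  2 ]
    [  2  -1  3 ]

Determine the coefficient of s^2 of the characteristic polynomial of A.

Expand det(sI - A) for the 3×3 matrix.
p(s) = s^3 - 3s^2 - 15s + 45.
(Check: constant term = det(-A) = (-1)^3 det A = 45; coefficient of s^2 = -tr A = -3.)
The coefficient of s^2 is -3.

-3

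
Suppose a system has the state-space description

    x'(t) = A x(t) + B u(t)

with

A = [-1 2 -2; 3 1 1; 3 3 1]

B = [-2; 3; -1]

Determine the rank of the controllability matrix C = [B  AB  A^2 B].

3

AB = [[10], [-4], [2]]
A^2B = [[-22], [28], [20]]
Controllability matrix C = [B  AB  A^2B] = [[-2, 10, -22], [3, -4, 28], [-1, 2, 20]]
det(C) = (-2)·((-4)·20 - 28·2) - 10·(3·20 - 28·(-1)) + (-22)·(3·2 - (-4)·(-1)) = (-2)·(-136) - 10·88 + (-22)·2 = -652 ≠ 0, so rank(C) = 3.
rank(C) = 3 = n, so the pair (A, B) is completely controllable.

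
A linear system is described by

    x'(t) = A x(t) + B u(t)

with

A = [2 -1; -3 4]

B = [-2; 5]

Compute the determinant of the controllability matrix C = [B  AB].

AB = [[-9], [26]]
Controllability matrix C = [B  AB] = [[-2, -9], [5, 26]]
det(C) = (-2)·26 - (-9)·5 = -52 - (-45) = -7
Since det(C) ≠ 0, rank(C) = 2 and the system is completely controllable.

-7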